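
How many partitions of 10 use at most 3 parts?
By conjugation, equals partitions of 10 into parts ≤ 3. Let r_j(i) = number of partitions of i into parts ≤ j, for i = 0..10. r_1(i) = 1 for all i; r_j(i) = r_{j-1}(i) + r_j(i-j). Rows j = 2..3: ≤2: 1 1 2 2 3 3 4 4 5 5 6; ≤3: 1 1 2 3 4 5 7 8 10 12 14. r_3(10) = 14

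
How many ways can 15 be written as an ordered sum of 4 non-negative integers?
C(15+4-1, 4-1) = C(18, 3) = 816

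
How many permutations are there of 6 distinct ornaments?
6! = 720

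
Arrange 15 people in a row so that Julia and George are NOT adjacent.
Total - adjacent = 15! - (15-1)!×2 = 1307674368000 - 174356582400 = 1133317785600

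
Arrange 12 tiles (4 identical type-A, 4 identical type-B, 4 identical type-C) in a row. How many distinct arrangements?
12! / (4! × 4! × 4!) = 34650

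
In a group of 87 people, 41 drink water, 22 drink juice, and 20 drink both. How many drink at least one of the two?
|A∪B| = |A| + |B| - |A∩B| = 41 + 22 - 20 = 43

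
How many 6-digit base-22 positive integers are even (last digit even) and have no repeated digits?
Last∈{0,2,4,6,8,10,12,14,16,18,20}. Last=0: 2441880. Last nonzero: 10×20×P(20,4) = 23256000. Total = 25697880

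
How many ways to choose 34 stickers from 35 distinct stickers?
C(35,34) = 35!/(34!×1!) = 35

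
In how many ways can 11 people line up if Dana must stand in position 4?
Fix one position: (11-1)! = 3628800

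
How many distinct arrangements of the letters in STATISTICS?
10! / (3! × 3! × 1! × 2! × 1!) = 50400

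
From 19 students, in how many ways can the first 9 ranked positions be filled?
P(19,9) = 19!/(19-9)! = 33522128640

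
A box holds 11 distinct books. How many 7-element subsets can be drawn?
C(11,7) = 11!/(7!×4!) = 330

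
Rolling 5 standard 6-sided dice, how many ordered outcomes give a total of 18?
Coefficient of x^18 in (x + x² + ... + x^6)^5. By inclusion-exclusion on dice exceeding 6: Σ_j (-1)^j C(5,j)·C(18-1-6j, 4) = C(5,0)·C(17,4) - C(5,1)·C(11,4) + C(5,2)·C(5,4) = 1·2380 - 5·330 + 10·5 = 780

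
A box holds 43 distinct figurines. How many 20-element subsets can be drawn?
C(43,20) = 43!/(20!×23!) = 960566918220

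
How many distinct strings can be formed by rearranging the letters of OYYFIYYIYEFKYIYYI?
17! / (1! × 1! × 1! × 8! × 2! × 4!) = 183783600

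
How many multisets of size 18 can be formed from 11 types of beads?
C(18+11-1, 11-1) = C(28, 10) = 13123110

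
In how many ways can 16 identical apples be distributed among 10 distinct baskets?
C(16+10-1, 10-1) = C(25, 9) = 2042975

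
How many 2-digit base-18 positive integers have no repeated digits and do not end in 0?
Last digit: 17 nonzero choices. First digit: 16 (nonzero, ≠last). Middle 0: P(16,0) = 1. Total = 272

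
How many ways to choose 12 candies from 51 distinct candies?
C(51,12) = 51!/(12!×39!) = 158753389900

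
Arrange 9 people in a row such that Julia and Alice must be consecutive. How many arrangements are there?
Treat the 2 as one block: (9-2+1)! × 2! = 40320 × 2 = 80640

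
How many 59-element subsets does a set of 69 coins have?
C(69,59) = 69!/(59!×10!) = 340032449328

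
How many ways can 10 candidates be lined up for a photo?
10! = 3628800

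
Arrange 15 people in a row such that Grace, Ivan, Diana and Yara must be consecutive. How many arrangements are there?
Treat the 4 as one block: (15-4+1)! × 4! = 479001600 × 24 = 11496038400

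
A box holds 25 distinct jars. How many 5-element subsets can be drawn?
C(25,5) = 25!/(5!×20!) = 53130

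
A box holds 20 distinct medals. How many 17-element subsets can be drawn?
C(20,17) = 20!/(17!×3!) = 1140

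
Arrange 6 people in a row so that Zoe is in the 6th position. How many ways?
Fix one position: (6-1)! = 120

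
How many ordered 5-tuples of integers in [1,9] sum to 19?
Coefficient of x^19 in (x + x² + ... + x^9)^5. By inclusion-exclusion on dice exceeding 9: Σ_j (-1)^j C(5,j)·C(19-1-9j, 4) = C(5,0)·C(18,4) - C(5,1)·C(9,4) = 1·3060 - 5·126 = 2430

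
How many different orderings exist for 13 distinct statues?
13! = 6227020800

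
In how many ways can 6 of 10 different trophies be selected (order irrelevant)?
C(10,6) = 10!/(6!×4!) = 210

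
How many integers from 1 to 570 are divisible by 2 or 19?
⌊570/2⌋ + ⌊570/19⌋ - ⌊570/38⌋ = 285 + 30 - 15 = 300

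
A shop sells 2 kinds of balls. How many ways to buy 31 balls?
C(31+2-1, 2-1) = C(32, 1) = 32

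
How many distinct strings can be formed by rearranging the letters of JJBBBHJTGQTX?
12! / (3! × 3! × 2! × 1! × 1! × 1! × 1!) = 6652800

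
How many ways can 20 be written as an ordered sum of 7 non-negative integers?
C(20+7-1, 7-1) = C(26, 6) = 230230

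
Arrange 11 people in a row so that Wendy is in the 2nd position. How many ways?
Fix one position: (11-1)! = 3628800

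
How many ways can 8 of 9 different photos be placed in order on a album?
P(9,8) = 9!/(9-8)! = 362880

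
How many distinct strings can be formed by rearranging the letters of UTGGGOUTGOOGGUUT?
16! / (3! × 6! × 3! × 4!) = 33633600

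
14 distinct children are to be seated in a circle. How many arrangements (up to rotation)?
Circular: fix one position, arrange the rest. (14-1)! = 6227020800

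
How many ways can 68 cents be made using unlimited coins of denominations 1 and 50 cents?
Coefficient of x^68 in 1/(1-x^1) · 1/(1-x^50). Use j coins of 50 for j = 0..⌊68/50⌋ = 1, the rest in 1s: 1 + 1 = 2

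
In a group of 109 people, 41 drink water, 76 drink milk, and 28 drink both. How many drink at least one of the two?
|A∪B| = |A| + |B| - |A∩B| = 41 + 76 - 28 = 89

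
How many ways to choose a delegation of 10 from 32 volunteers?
C(32,10) = 32!/(10!×22!) = 64512240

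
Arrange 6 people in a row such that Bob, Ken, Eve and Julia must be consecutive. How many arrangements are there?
Treat the 4 as one block: (6-4+1)! × 4! = 6 × 24 = 144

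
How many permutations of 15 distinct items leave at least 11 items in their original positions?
Exactly j fixed points: C(15,j)·!(15-j); sum over j ≥ 11 (derangement numbers via !m = (m-1)·(!(m-1) + !(m-2)): !0..!4 = 1, 0, 1, 2, 9). Σ_{j=11}^{15} C(15,j)·!(15-j) = C(15,11)·!4 + C(15,12)·!3 + C(15,13)·!2 + C(15,14)·!1 + C(15,15)·!0 = 1365·9 + 455·2 + 105·1 + 15·0 + 1·1 = 13301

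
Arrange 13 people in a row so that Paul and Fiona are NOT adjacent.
Total - adjacent = 13! - (13-1)!×2 = 6227020800 - 958003200 = 5269017600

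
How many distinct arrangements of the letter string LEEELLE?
7! / (4! × 3!) = 35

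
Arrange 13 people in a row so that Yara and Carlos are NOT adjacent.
Total - adjacent = 13! - (13-1)!×2 = 6227020800 - 958003200 = 5269017600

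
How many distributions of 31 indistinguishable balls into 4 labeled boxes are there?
C(31+4-1, 4-1) = C(34, 3) = 5984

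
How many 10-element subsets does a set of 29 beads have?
C(29,10) = 29!/(10!×19!) = 20030010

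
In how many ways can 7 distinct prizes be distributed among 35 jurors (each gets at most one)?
P(35,7) = 35!/(35-7)! = 33891580800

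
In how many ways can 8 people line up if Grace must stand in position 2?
Fix one position: (8-1)! = 5040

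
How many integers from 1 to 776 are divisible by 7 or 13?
⌊776/7⌋ + ⌊776/13⌋ - ⌊776/91⌋ = 110 + 59 - 8 = 161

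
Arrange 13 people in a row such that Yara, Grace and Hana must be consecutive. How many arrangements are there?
Treat the 3 as one block: (13-3+1)! × 3! = 39916800 × 6 = 239500800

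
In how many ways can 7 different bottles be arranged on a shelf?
7! = 5040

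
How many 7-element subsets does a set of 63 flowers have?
C(63,7) = 63!/(7!×56!) = 553270671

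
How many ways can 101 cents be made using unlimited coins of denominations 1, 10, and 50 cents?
Coefficient of x^101 in 1/(1-x^1) · 1/(1-x^10) · 1/(1-x^50). Case on j = number of 50-cent coins (j = 0..2); remainder r = 101 - 50j is made from {1,10} in ⌊r/10⌋+1 ways. r = 101, 51, 1 → 11 + 6 + 1 = 18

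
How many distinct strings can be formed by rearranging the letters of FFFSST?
6! / (2! × 1! × 3!) = 60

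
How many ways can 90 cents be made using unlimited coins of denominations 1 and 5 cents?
Coefficient of x^90 in 1/(1-x^1) · 1/(1-x^5). Use j coins of 5 for j = 0..⌊90/5⌋ = 18, the rest in 1s: 18 + 1 = 19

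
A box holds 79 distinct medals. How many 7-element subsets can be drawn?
C(79,7) = 79!/(7!×72!) = 2898753715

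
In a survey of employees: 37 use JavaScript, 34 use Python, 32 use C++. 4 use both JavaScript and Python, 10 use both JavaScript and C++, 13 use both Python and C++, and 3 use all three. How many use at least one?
|A∪B∪C| = 37+34+32-4-10-13+3 = 79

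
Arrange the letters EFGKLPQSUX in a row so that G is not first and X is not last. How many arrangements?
By inclusion-exclusion: 10! - 2×(10-1)! + (10-2)! = 3628800 - 725760 + 40320 = 2943360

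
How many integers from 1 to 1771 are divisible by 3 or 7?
⌊1771/3⌋ + ⌊1771/7⌋ - ⌊1771/21⌋ = 590 + 253 - 84 = 759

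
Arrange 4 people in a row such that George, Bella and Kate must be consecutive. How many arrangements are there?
Treat the 3 as one block: (4-3+1)! × 3! = 2 × 6 = 12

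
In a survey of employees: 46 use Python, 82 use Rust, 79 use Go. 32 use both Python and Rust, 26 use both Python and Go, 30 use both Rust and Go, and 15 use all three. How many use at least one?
|A∪B∪C| = 46+82+79-32-26-30+15 = 134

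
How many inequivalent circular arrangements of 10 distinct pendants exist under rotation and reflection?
(10-1)!/2 = 362880/2 = 181440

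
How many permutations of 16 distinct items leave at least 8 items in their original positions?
Exactly j fixed points: C(16,j)·!(16-j); sum over j ≥ 8 (derangement numbers via !m = (m-1)·(!(m-1) + !(m-2)): !0..!8 = 1, 0, 1, 2, 9, 44, 265, 1854, 14833). Σ_{j=8}^{16} C(16,j)·!(16-j) = C(16,8)·!8 + C(16,9)·!7 + C(16,10)·!6 + C(16,11)·!5 + C(16,12)·!4 + C(16,13)·!3 + C(16,14)·!2 + C(16,15)·!1 + C(16,16)·!0 = 12870·14833 + 11440·1854 + 8008·265 + 4368·44 + 1820·9 + 560·2 + 120·1 + 16·0 + 1·1 = 214442403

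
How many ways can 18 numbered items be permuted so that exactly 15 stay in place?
Choose the 15 fixed points C(18,15) = 816, derange the rest: !3 = Σ_{j=0}^{3} (-1)^j·3!/j! = 6 - 6 + 3 - 1 = 2. Product = 816 × 2 = 1632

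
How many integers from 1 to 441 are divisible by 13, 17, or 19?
⌊441/13⌋+⌊441/17⌋+⌊441/19⌋ - ⌊441/221⌋-⌊441/247⌋-⌊441/323⌋ + ⌊441/4199⌋ = 33+25+23 - 1-1-1 + 0 = 78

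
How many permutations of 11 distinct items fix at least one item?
Complement of the derangements. !11 = Σ_{j=0}^{11} (-1)^j·11!/j! = 39916800 - 39916800 + 19958400 - 6652800 + 1663200 - 332640 + 55440 - 7920 + 990 - 110 + 11 - 1 = 14684570. 11! - !11 = 39916800 - 14684570 = 25232230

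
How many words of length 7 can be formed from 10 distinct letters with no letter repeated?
P(10,7) = 10!/(10-7)! = 604800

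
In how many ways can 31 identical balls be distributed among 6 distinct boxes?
C(31+6-1, 6-1) = C(36, 5) = 376992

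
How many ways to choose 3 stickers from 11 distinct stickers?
C(11,3) = 11!/(3!×8!) = 165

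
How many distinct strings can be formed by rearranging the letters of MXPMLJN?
7! / (1! × 1! × 1! × 1! × 2! × 1!) = 2520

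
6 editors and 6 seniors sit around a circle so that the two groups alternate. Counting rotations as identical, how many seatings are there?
Fix one of the editors: (6-1)! ways for the remaining editors, × 6! ways for the seniors = 120 × 720 = 86400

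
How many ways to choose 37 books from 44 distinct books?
C(44,37) = 44!/(37!×7!) = 38320568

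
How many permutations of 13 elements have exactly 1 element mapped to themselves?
Choose the 1 fixed point C(13,1) = 13, derange the rest: !12 = Σ_{j=0}^{12} (-1)^j·12!/j! = 479001600 - 479001600 + 239500800 - 79833600 + 19958400 - 3991680 + 665280 - 95040 + 11880 - 1320 + 132 - 12 + 1 = 176214841. Product = 13 × 176214841 = 2290792933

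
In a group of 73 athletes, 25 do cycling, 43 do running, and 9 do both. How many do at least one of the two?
|A∪B| = |A| + |B| - |A∩B| = 25 + 43 - 9 = 59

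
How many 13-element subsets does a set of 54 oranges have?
C(54,13) = 54!/(13!×41!) = 1108176102180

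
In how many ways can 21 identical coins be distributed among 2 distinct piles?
C(21+2-1, 2-1) = C(22, 1) = 22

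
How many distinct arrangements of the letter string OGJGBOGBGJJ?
11! / (2! × 3! × 4! × 2!) = 69300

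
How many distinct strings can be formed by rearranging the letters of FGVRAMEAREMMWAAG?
16! / (2! × 4! × 1! × 3! × 2! × 1! × 1! × 2!) = 18162144000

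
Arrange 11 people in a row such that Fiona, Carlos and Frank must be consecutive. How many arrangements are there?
Treat the 3 as one block: (11-3+1)! × 3! = 362880 × 6 = 2177280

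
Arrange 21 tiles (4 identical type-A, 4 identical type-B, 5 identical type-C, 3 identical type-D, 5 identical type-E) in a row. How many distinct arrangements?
21! / (4! × 4! × 5! × 3! × 5!) = 1026615189600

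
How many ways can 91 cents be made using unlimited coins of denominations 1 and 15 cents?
Coefficient of x^91 in 1/(1-x^1) · 1/(1-x^15). Use j coins of 15 for j = 0..⌊91/15⌋ = 6, the rest in 1s: 6 + 1 = 7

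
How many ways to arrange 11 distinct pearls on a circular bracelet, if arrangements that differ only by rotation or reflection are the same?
(11-1)!/2 = 3628800/2 = 1814400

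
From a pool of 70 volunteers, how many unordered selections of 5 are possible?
C(70,5) = 70!/(5!×65!) = 12103014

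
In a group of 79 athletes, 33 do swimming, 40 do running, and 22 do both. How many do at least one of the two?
|A∪B| = |A| + |B| - |A∩B| = 33 + 40 - 22 = 51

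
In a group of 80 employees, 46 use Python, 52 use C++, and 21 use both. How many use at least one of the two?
|A∪B| = |A| + |B| - |A∩B| = 46 + 52 - 21 = 77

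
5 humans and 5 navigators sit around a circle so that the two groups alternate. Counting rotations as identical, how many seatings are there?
Fix one of the humans: (5-1)! ways for the remaining humans, × 5! ways for the navigators = 24 × 120 = 2880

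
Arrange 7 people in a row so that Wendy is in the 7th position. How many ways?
Fix one position: (7-1)! = 720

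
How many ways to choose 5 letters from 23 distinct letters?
C(23,5) = 23!/(5!×18!) = 33649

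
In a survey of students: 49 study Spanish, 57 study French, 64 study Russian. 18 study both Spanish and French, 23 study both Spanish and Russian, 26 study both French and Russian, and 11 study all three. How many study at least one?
|A∪B∪C| = 49+57+64-18-23-26+11 = 114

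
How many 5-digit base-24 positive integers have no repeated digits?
First digit: 23 choices (nonzero). Then descending: 23 × 23 × 22 × 21 × 20 = 4887960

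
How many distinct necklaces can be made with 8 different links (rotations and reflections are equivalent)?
(8-1)!/2 = 5040/2 = 2520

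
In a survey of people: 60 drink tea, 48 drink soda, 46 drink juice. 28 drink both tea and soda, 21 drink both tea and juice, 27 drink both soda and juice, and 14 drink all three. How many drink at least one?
|A∪B∪C| = 60+48+46-28-21-27+14 = 92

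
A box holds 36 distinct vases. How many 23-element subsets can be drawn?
C(36,23) = 36!/(23!×13!) = 2310789600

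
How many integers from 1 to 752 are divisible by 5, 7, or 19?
⌊752/5⌋+⌊752/7⌋+⌊752/19⌋ - ⌊752/35⌋-⌊752/95⌋-⌊752/133⌋ + ⌊752/665⌋ = 150+107+39 - 21-7-5 + 1 = 264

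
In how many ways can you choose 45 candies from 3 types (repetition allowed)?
C(45+3-1, 3-1) = C(47, 2) = 1081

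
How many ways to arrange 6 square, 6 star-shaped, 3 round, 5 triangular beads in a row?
20! / (6! × 6! × 3! × 5!) = 6518191680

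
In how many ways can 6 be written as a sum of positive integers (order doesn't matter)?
Pentagonal recurrence p(n) = p(n-1) + p(n-2) - p(n-5) - p(n-7) + p(n-12) + p(n-15) - ... gives p(0..5) = 1, 1, 2, 3, 5, 7. p(6) = p(5) + p(4) - p(1) = 7 + 5 - 1 = 11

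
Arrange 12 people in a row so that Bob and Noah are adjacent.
Treat as block: (12-1)! × 2! = 39916800 × 2 = 79833600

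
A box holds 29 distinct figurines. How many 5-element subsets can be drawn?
C(29,5) = 29!/(5!×24!) = 118755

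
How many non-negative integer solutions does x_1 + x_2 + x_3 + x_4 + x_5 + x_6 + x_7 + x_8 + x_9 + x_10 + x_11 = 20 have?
C(20+11-1, 11-1) = C(30, 10) = 30045015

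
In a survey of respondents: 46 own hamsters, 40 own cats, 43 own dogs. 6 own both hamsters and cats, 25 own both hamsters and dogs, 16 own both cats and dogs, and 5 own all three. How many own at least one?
|A∪B∪C| = 46+40+43-6-25-16+5 = 87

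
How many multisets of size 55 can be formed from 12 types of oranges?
C(55+12-1, 12-1) = C(66, 11) = 1074082795968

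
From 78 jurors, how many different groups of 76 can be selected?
C(78,76) = 78!/(76!×2!) = 3003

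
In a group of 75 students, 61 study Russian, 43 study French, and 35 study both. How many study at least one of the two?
|A∪B| = |A| + |B| - |A∩B| = 61 + 43 - 35 = 69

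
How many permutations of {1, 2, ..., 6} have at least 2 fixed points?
Exactly j fixed points: C(6,j)·!(6-j); sum over j ≥ 2 (derangement numbers via !m = (m-1)·(!(m-1) + !(m-2)): !0..!4 = 1, 0, 1, 2, 9). Σ_{j=2}^{6} C(6,j)·!(6-j) = C(6,2)·!4 + C(6,3)·!3 + C(6,4)·!2 + C(6,5)·!1 + C(6,6)·!0 = 15·9 + 20·2 + 15·1 + 6·0 + 1·1 = 191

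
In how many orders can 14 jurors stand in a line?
14! = 87178291200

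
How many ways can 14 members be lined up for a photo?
14! = 87178291200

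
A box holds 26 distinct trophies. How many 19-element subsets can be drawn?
C(26,19) = 26!/(19!×7!) = 657800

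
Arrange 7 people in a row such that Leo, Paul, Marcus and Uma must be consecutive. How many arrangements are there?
Treat the 4 as one block: (7-4+1)! × 4! = 24 × 24 = 576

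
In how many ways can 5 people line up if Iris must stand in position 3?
Fix one position: (5-1)! = 24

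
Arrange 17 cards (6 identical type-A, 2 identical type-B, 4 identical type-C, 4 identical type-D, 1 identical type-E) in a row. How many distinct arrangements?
17! / (6! × 2! × 4! × 4! × 1!) = 428828400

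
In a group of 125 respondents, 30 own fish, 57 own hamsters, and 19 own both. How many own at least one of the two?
|A∪B| = |A| + |B| - |A∩B| = 30 + 57 - 19 = 68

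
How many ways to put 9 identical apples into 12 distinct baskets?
C(9+12-1, 12-1) = C(20, 11) = 167960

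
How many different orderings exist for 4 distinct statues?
4! = 24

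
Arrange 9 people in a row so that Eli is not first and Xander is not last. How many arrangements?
By inclusion-exclusion: 9! - 2×(9-1)! + (9-2)! = 362880 - 80640 + 5040 = 287280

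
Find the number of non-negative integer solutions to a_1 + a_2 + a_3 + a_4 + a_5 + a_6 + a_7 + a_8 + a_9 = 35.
C(35+9-1, 9-1) = C(43, 8) = 145008513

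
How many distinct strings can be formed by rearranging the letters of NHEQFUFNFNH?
11! / (3! × 2! × 1! × 3! × 1! × 1!) = 554400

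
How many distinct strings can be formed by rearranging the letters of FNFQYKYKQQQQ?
12! / (2! × 1! × 2! × 5! × 2!) = 498960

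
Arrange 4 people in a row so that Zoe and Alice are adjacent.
Treat as block: (4-1)! × 2! = 6 × 2 = 12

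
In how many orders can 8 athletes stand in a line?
8! = 40320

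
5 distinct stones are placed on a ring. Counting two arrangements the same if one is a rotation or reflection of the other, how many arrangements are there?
(5-1)!/2 = 24/2 = 12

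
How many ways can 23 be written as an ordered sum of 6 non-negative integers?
C(23+6-1, 6-1) = C(28, 5) = 98280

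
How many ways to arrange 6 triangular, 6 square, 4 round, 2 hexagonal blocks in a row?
18! / (6! × 6! × 4! × 2!) = 257297040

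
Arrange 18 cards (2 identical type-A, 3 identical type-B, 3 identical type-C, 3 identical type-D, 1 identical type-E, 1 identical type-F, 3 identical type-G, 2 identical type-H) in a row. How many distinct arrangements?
18! / (2! × 3! × 3! × 3! × 1! × 1! × 3! × 2!) = 1235025792000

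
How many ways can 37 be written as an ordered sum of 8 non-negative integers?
C(37+8-1, 8-1) = C(44, 7) = 38320568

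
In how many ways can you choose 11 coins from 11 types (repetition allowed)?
C(11+11-1, 11-1) = C(21, 10) = 352716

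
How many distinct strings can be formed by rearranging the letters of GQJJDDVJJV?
10! / (1! × 1! × 2! × 4! × 2!) = 37800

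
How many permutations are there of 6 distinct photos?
6! = 720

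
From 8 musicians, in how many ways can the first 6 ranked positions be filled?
P(8,6) = 8!/(8-6)! = 20160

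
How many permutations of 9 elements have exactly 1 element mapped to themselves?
Choose the 1 fixed point C(9,1) = 9, derange the rest: !8 = Σ_{j=0}^{8} (-1)^j·8!/j! = 40320 - 40320 + 20160 - 6720 + 1680 - 336 + 56 - 8 + 1 = 14833. Product = 9 × 14833 = 133497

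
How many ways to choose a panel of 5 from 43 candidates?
C(43,5) = 43!/(5!×38!) = 962598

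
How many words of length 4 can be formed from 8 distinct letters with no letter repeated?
P(8,4) = 8!/(8-4)! = 1680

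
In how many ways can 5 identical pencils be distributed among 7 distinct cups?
C(5+7-1, 7-1) = C(11, 6) = 462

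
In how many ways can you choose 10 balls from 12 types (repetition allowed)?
C(10+12-1, 12-1) = C(21, 11) = 352716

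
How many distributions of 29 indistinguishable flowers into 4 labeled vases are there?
C(29+4-1, 4-1) = C(32, 3) = 4960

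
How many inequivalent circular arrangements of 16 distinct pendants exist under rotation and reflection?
(16-1)!/2 = 1307674368000/2 = 653837184000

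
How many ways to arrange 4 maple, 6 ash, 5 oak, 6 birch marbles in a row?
21! / (4! × 6! × 5! × 6!) = 34220506320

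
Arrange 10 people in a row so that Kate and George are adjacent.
Treat as block: (10-1)! × 2! = 362880 × 2 = 725760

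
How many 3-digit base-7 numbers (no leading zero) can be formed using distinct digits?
First digit: 6 choices (nonzero). Then descending: 6 × 6 × 5 = 180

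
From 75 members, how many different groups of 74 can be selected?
C(75,74) = 75!/(74!×1!) = 75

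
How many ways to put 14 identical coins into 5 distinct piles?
C(14+5-1, 5-1) = C(18, 4) = 3060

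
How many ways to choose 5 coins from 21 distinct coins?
C(21,5) = 21!/(5!×16!) = 20349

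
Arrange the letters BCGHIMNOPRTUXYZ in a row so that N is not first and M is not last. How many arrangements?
By inclusion-exclusion: 15! - 2×(15-1)! + (15-2)! = 1307674368000 - 174356582400 + 6227020800 = 1139544806400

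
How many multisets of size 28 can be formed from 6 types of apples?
C(28+6-1, 6-1) = C(33, 5) = 237336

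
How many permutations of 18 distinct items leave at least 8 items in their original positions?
Exactly j fixed points: C(18,j)·!(18-j); sum over j ≥ 8 (derangement numbers via !m = (m-1)·(!(m-1) + !(m-2)): !0..!10 = 1, 0, 1, 2, 9, 44, 265, 1854, 14833, 133496, 1334961). Σ_{j=8}^{18} C(18,j)·!(18-j) = C(18,8)·!10 + C(18,9)·!9 + C(18,10)·!8 + C(18,11)·!7 + C(18,12)·!6 + C(18,13)·!5 + C(18,14)·!4 + C(18,15)·!3 + C(18,16)·!2 + C(18,17)·!1 + C(18,18)·!0 = 43758·1334961 + 48620·133496 + 43758·14833 + 31824·1854 + 18564·265 + 8568·44 + 3060·9 + 816·2 + 153·1 + 18·0 + 1·1 = 65619188846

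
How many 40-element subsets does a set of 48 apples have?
C(48,40) = 48!/(40!×8!) = 377348994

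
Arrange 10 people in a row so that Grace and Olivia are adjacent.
Treat as block: (10-1)! × 2! = 362880 × 2 = 725760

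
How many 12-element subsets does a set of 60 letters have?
C(60,12) = 60!/(12!×48!) = 1399358844975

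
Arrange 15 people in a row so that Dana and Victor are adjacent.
Treat as block: (15-1)! × 2! = 87178291200 × 2 = 174356582400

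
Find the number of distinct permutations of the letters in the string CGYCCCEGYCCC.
12! / (1! × 7! × 2! × 2!) = 23760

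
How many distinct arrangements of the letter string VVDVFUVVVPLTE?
13! / (1! × 1! × 1! × 1! × 1! × 6! × 1! × 1!) = 8648640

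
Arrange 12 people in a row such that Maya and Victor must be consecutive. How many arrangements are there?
Treat the 2 as one block: (12-2+1)! × 2! = 39916800 × 2 = 79833600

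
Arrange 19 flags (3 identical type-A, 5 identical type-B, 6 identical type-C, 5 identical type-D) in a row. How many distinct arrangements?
19! / (3! × 5! × 6! × 5!) = 1955457504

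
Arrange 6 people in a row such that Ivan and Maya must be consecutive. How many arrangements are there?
Treat the 2 as one block: (6-2+1)! × 2! = 120 × 2 = 240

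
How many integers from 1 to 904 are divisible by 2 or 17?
⌊904/2⌋ + ⌊904/17⌋ - ⌊904/34⌋ = 452 + 53 - 26 = 479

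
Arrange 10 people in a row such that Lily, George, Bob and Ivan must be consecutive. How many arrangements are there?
Treat the 4 as one block: (10-4+1)! × 4! = 5040 × 24 = 120960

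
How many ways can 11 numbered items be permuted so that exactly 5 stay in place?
Choose the 5 fixed points C(11,5) = 462, derange the rest: !6 = Σ_{j=0}^{6} (-1)^j·6!/j! = 720 - 720 + 360 - 120 + 30 - 6 + 1 = 265. Product = 462 × 265 = 122430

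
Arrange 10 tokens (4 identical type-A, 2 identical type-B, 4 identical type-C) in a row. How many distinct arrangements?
10! / (4! × 2! × 4!) = 3150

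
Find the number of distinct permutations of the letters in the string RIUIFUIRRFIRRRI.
15! / (2! × 6! × 5! × 2!) = 3783780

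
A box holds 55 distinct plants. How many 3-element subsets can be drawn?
C(55,3) = 55!/(3!×52!) = 26235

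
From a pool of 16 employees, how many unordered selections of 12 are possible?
C(16,12) = 16!/(12!×4!) = 1820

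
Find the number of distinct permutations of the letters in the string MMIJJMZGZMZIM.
13! / (3! × 1! × 2! × 5! × 2!) = 2162160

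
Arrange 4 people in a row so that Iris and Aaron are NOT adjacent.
Total - adjacent = 4! - (4-1)!×2 = 24 - 12 = 12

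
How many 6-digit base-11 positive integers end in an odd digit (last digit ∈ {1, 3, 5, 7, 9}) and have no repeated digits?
Last∈{1,3,5,7,9}. Last=0: 0. Last nonzero: 5×9×P(9,4) = 136080. Total = 136080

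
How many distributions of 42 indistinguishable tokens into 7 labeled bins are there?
C(42+7-1, 7-1) = C(48, 6) = 12271512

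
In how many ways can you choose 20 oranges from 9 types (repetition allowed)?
C(20+9-1, 9-1) = C(28, 8) = 3108105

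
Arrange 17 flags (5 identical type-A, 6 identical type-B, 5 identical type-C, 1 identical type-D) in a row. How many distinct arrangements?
17! / (5! × 6! × 5! × 1!) = 34306272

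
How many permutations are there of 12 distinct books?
12! = 479001600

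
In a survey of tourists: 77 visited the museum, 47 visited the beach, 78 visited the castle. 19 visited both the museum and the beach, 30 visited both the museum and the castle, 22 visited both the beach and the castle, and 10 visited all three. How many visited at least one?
|A∪B∪C| = 77+47+78-19-30-22+10 = 141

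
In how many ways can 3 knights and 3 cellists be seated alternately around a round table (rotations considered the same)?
Fix one of the knights: (3-1)! ways for the remaining knights, × 3! ways for the cellists = 2 × 6 = 12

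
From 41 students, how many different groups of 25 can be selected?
C(41,25) = 41!/(25!×16!) = 103077446706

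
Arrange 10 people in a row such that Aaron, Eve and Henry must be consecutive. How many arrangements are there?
Treat the 3 as one block: (10-3+1)! × 3! = 40320 × 6 = 241920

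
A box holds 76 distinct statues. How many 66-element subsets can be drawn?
C(76,66) = 76!/(66!×10!) = 954526728530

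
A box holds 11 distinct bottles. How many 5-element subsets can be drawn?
C(11,5) = 11!/(5!×6!) = 462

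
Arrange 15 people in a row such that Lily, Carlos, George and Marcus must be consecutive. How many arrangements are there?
Treat the 4 as one block: (15-4+1)! × 4! = 479001600 × 24 = 11496038400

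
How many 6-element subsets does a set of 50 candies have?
C(50,6) = 50!/(6!×44!) = 15890700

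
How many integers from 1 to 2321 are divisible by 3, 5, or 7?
⌊2321/3⌋+⌊2321/5⌋+⌊2321/7⌋ - ⌊2321/15⌋-⌊2321/21⌋-⌊2321/35⌋ + ⌊2321/105⌋ = 773+464+331 - 154-110-66 + 22 = 1260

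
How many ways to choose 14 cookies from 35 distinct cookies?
C(35,14) = 35!/(14!×21!) = 2319959400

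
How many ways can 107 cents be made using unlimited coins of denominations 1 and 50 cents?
Coefficient of x^107 in 1/(1-x^1) · 1/(1-x^50). Use j coins of 50 for j = 0..⌊107/50⌋ = 2, the rest in 1s: 2 + 1 = 3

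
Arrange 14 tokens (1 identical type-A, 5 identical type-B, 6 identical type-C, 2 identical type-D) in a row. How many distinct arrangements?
14! / (1! × 5! × 6! × 2!) = 504504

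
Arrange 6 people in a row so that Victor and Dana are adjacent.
Treat as block: (6-1)! × 2! = 120 × 2 = 240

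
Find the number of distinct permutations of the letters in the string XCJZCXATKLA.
11! / (1! × 2! × 2! × 2! × 1! × 1! × 1! × 1!) = 4989600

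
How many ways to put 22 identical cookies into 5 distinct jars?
C(22+5-1, 5-1) = C(26, 4) = 14950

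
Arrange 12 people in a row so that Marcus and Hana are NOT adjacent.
Total - adjacent = 12! - (12-1)!×2 = 479001600 - 79833600 = 399168000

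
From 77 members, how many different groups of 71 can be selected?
C(77,71) = 77!/(71!×6!) = 237093780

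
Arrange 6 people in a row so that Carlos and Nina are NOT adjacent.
Total - adjacent = 6! - (6-1)!×2 = 720 - 240 = 480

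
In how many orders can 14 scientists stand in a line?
14! = 87178291200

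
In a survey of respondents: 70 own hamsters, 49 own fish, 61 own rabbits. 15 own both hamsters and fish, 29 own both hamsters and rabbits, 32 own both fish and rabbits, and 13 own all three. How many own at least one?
|A∪B∪C| = 70+49+61-15-29-32+13 = 117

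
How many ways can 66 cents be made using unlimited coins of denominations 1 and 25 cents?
Coefficient of x^66 in 1/(1-x^1) · 1/(1-x^25). Use j coins of 25 for j = 0..⌊66/25⌋ = 2, the rest in 1s: 2 + 1 = 3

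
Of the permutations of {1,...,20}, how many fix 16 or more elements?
Exactly j fixed points: C(20,j)·!(20-j); sum over j ≥ 16 (derangement numbers via !m = (m-1)·(!(m-1) + !(m-2)): !0..!4 = 1, 0, 1, 2, 9). Σ_{j=16}^{20} C(20,j)·!(20-j) = C(20,16)·!4 + C(20,17)·!3 + C(20,18)·!2 + C(20,19)·!1 + C(20,20)·!0 = 4845·9 + 1140·2 + 190·1 + 20·0 + 1·1 = 46076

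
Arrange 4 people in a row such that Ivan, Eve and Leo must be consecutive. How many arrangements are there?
Treat the 3 as one block: (4-3+1)! × 3! = 2 × 6 = 12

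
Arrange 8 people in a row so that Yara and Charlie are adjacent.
Treat as block: (8-1)! × 2! = 5040 × 2 = 10080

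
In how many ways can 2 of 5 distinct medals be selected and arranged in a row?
P(5,2) = 5!/(5-2)! = 20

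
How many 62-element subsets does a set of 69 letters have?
C(69,62) = 69!/(62!×7!) = 1078897248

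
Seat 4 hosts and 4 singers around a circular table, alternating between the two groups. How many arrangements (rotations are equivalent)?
Fix one of the hosts: (4-1)! ways for the remaining hosts, × 4! ways for the singers = 6 × 24 = 144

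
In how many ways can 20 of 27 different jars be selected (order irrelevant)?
C(27,20) = 27!/(20!×7!) = 888030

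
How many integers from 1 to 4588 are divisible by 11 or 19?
⌊4588/11⌋ + ⌊4588/19⌋ - ⌊4588/209⌋ = 417 + 241 - 21 = 637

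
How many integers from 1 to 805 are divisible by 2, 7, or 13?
⌊805/2⌋+⌊805/7⌋+⌊805/13⌋ - ⌊805/14⌋-⌊805/26⌋-⌊805/91⌋ + ⌊805/182⌋ = 402+115+61 - 57-30-8 + 4 = 487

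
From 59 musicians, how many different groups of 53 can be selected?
C(59,53) = 59!/(53!×6!) = 45057474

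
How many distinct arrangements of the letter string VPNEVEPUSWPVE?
13! / (3! × 3! × 1! × 3! × 1! × 1! × 1!) = 28828800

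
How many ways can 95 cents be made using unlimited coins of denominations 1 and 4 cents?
Coefficient of x^95 in 1/(1-x^1) · 1/(1-x^4). Use j coins of 4 for j = 0..⌊95/4⌋ = 23, the rest in 1s: 23 + 1 = 24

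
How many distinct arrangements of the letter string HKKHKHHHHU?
10! / (6! × 3! × 1!) = 840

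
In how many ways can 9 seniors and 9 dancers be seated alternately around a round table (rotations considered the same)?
Fix one of the seniors: (9-1)! ways for the remaining seniors, × 9! ways for the dancers = 40320 × 362880 = 14631321600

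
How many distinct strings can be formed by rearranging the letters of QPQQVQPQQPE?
11! / (1! × 6! × 3! × 1!) = 9240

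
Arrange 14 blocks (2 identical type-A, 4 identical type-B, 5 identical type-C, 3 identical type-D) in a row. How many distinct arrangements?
14! / (2! × 4! × 5! × 3!) = 2522520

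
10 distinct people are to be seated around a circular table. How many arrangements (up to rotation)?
Circular: fix one position, arrange the rest. (10-1)! = 362880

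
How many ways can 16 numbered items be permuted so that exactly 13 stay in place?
Choose the 13 fixed points C(16,13) = 560, derange the rest: !3 = Σ_{j=0}^{3} (-1)^j·3!/j! = 6 - 6 + 3 - 1 = 2. Product = 560 × 2 = 1120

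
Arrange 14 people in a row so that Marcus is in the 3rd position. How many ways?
Fix one position: (14-1)! = 6227020800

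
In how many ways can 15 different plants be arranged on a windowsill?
15! = 1307674368000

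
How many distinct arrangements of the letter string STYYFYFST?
9! / (2! × 3! × 2! × 2!) = 7560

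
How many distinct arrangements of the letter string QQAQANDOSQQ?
11! / (2! × 1! × 1! × 5! × 1! × 1!) = 166320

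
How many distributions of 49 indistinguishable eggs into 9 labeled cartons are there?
C(49+9-1, 9-1) = C(57, 8) = 1652411475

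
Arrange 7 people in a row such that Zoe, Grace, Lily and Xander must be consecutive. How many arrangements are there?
Treat the 4 as one block: (7-4+1)! × 4! = 24 × 24 = 576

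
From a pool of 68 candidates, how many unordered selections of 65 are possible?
C(68,65) = 68!/(65!×3!) = 50116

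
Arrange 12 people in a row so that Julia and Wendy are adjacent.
Treat as block: (12-1)! × 2! = 39916800 × 2 = 79833600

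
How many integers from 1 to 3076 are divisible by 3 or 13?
⌊3076/3⌋ + ⌊3076/13⌋ - ⌊3076/39⌋ = 1025 + 236 - 78 = 1183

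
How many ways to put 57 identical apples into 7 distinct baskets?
C(57+7-1, 7-1) = C(63, 6) = 67945521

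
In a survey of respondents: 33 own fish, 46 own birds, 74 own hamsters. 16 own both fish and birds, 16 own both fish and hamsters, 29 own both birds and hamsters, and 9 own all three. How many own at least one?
|A∪B∪C| = 33+46+74-16-16-29+9 = 101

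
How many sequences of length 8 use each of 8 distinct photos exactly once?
8! = 40320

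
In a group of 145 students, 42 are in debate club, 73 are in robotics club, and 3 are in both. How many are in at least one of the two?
|A∪B| = |A| + |B| - |A∩B| = 42 + 73 - 3 = 112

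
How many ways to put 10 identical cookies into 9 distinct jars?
C(10+9-1, 9-1) = C(18, 8) = 43758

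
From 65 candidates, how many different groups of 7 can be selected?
C(65,7) = 65!/(7!×58!) = 696190560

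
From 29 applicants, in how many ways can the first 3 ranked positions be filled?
P(29,3) = 29!/(29-3)! = 21924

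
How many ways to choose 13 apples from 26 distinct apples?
C(26,13) = 26!/(13!×13!) = 10400600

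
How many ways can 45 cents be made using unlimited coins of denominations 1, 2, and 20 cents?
Coefficient of x^45 in 1/(1-x^1) · 1/(1-x^2) · 1/(1-x^20). Case on j = number of 20-cent coins (j = 0..2); remainder r = 45 - 20j is made from {1,2} in ⌊r/2⌋+1 ways. r = 45, 25, 5 → 23 + 13 + 3 = 39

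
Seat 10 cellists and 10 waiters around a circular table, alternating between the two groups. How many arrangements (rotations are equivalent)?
Fix one of the cellists: (10-1)! ways for the remaining cellists, × 10! ways for the waiters = 362880 × 3628800 = 1316818944000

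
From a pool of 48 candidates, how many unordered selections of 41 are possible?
C(48,41) = 48!/(41!×7!) = 73629072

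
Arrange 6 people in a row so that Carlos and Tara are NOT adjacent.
Total - adjacent = 6! - (6-1)!×2 = 720 - 240 = 480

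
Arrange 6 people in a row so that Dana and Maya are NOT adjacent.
Total - adjacent = 6! - (6-1)!×2 = 720 - 240 = 480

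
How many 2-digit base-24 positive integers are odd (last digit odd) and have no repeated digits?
Last∈{1,3,5,7,9,11,13,15,17,19,21,23}. Last=0: 0. Last nonzero: 12×22×P(22,0) = 264. Total = 264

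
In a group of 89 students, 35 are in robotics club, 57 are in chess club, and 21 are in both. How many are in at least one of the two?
|A∪B| = |A| + |B| - |A∩B| = 35 + 57 - 21 = 71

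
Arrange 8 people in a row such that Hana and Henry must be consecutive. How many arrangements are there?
Treat the 2 as one block: (8-2+1)! × 2! = 5040 × 2 = 10080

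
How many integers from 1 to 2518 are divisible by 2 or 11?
⌊2518/2⌋ + ⌊2518/11⌋ - ⌊2518/22⌋ = 1259 + 228 - 114 = 1373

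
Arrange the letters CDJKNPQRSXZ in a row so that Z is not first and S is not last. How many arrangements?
By inclusion-exclusion: 11! - 2×(11-1)! + (11-2)! = 39916800 - 7257600 + 362880 = 33022080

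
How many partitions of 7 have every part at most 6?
Let r_j(i) = number of partitions of i into parts ≤ j, for i = 0..7. r_1(i) = 1 for all i; r_j(i) = r_{j-1}(i) + r_j(i-j). Rows j = 2..6: ≤2: 1 1 2 2 3 3 4 4; ≤3: 1 1 2 3 4 5 7 8; ≤4: 1 1 2 3 5 6 9 11; ≤5: 1 1 2 3 5 7 10 13; ≤6: 1 1 2 3 5 7 11 14. r_6(7) = 14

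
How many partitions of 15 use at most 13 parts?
By conjugation, equals partitions of 15 into parts ≤ 13. Let r_j(i) = number of partitions of i into parts ≤ j, for i = 0..15. r_1(i) = 1 for all i; r_j(i) = r_{j-1}(i) + r_j(i-j). Rows j = 2..13: ≤2: 1 1 2 2 3 3 4 4 5 5 6 6 7 7 8 8; ≤3: 1 1 2 3 4 5 7 8 10 12 14 16 19 21 24 27; ≤4: 1 1 2 3 5 6 9 11 15 18 23 27 34 39 47 54; ≤5: 1 1 2 3 5 7 10 13 18 23 30 37 47 57 70 84; ≤6: 1 1 2 3 5 7 11 14 20 26 35 44 58 71 90 110; ≤7: 1 1 2 3 5 7 11 15 21 28 38 49 65 82 105 131; ≤8: 1 1 2 3 5 7 11 15 22 29 40 52 70 89 116 146; ≤9: 1 1 2 3 5 7 11 15 22 30 41 54 73 94 123 157; ≤10: 1 1 2 3 5 7 11 15 22 30 42 55 75 97 128 164; ≤11: 1 1 2 3 5 7 11 15 22 30 42 56 76 99 131 169; ≤12: 1 1 2 3 5 7 11 15 22 30 42 56 77 100 133 172; ≤13: 1 1 2 3 5 7 11 15 22 30 42 56 77 101 134 174. r_13(15) = 174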